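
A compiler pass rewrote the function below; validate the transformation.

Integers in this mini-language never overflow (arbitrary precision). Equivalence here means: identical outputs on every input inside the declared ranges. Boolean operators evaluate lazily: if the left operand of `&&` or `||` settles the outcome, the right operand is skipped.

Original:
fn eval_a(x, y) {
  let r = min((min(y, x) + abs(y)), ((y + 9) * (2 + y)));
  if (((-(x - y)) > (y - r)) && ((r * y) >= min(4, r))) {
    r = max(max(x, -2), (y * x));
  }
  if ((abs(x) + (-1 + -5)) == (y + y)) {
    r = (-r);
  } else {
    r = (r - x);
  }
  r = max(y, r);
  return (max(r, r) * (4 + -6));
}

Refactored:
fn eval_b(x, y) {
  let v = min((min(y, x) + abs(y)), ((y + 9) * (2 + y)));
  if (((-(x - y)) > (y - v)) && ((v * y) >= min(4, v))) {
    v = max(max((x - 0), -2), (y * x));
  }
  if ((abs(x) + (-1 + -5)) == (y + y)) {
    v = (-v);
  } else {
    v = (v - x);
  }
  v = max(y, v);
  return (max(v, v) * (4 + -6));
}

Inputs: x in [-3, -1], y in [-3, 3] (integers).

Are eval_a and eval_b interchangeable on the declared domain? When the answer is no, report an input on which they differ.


Side by side, the visible changes include: constant usage differs; also local variable names differ; also arithmetic usage differs.
Spot check at x=-3, y=2 — eval_a: r=-1, then (((-(x - y)) > (y - r)) && ((r * y) >= min(4, r))) is false, then ((abs(x) + (-1 + -5)) == (y + y)) is false, then r=2, then r=2, then returns -4. eval_b: v=-1, then (((-(x - y)) > (y - v)) && ((v * y) >= min(4, v))) is false, then ((abs(x) + (-1 + -5)) == (y + y)) is false, then v=2, then v=2, then returns -4. Both give -4.
An exhaustive pass over the 21 declared inputs shows identical outputs.
verdict: equivalent


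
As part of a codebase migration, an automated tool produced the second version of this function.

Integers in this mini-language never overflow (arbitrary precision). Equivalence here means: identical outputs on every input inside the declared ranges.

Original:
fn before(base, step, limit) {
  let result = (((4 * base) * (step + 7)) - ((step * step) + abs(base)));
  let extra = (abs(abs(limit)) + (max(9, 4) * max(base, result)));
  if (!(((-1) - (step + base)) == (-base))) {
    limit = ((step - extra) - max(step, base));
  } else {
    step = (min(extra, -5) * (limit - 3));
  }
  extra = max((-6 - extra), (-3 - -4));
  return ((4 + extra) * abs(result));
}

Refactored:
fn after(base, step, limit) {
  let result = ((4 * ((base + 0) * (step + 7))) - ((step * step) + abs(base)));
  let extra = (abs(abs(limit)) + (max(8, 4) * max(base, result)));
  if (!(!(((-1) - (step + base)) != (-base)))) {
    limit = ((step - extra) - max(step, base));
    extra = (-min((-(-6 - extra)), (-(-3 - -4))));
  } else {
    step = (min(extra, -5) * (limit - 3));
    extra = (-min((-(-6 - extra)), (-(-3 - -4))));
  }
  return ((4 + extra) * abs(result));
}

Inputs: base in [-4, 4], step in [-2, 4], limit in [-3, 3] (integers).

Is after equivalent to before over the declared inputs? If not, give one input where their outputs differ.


These are not equivalent — on base=-4, step=-2, limit=-3 the outputs split (2728 vs 2376).
before: result := -88 | extra := -33 | (!(((-1) - (step + base)) == (-base))): true | limit := 33 | extra := 27 | result 2728
after: result := -88 | extra := -29 | (!(!(((-1) - (step + base)) != (-base)))): true | limit := 29 | extra := 23 | result 2376
verdict: not equivalent; witness: base=-4, step=-2, limit=-3


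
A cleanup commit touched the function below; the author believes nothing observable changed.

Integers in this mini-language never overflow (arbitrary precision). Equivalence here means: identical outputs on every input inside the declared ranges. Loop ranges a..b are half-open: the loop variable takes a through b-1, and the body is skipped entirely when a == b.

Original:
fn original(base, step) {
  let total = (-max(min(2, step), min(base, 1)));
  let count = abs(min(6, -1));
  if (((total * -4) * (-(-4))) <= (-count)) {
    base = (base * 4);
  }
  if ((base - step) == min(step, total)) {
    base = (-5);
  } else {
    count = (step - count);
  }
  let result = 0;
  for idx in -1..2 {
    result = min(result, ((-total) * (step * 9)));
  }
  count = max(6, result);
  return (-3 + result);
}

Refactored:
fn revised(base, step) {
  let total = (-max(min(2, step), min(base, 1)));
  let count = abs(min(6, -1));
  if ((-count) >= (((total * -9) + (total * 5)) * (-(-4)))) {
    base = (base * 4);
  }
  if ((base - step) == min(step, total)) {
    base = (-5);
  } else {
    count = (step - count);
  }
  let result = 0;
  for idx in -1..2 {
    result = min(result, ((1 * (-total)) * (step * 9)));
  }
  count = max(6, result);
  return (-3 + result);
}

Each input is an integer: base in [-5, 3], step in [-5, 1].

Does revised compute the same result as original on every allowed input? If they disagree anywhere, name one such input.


This is a faithful refactor — arithmetic usage differs; also comparison usage differs; also constant usage differs, but the computed results match everywhere.
Tracing base=-1, step=-2: original: total := 1 | count := 1 | (((total * -4) * (-(-4))) <= (-count)): true | base := -4 | ((base - step) == min(step, total)): true | base := -5 | result := 0 | iter idx=-1: | result := 0 | iter idx=0: | result := 0 | iter idx=1: | result := 0 | count := 6 | result -3 | revised: total := 1 | count := 1 | ((-count) >= (((total * -9) + (total * 5)) * (-(-4)))): true | base := -4 | ((base - step) == min(step, total)): true | base := -5 | result := 0 | iter idx=-1: | result := 0 | iter idx=0: | result := 0 | iter idx=1: | result := 0 | count := 6 | result -3 — matching result -3.
Across all 63 domain points the two functions coincide.
verdict: equivalent


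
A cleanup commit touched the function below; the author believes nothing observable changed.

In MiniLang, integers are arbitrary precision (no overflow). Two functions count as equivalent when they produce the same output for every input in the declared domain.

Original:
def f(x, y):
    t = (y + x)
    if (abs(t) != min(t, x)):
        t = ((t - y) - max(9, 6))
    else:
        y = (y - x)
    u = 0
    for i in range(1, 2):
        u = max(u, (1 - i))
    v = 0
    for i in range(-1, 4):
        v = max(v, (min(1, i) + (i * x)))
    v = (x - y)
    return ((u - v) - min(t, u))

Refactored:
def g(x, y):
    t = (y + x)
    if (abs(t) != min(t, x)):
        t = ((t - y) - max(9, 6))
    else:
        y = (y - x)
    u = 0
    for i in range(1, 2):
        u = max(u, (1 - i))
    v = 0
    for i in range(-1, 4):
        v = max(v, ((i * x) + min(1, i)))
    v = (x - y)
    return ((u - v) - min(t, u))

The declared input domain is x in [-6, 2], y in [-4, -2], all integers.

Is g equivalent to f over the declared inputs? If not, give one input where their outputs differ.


Reading the diff, among the changes: same computation, different form.
Spot check at x=1, y=-4 — f: t = -3; (abs(t) != min(t, x)) -> true; t = -8; u = 0; [i=1]; u = 0; v = 0; [i=-1]; v = 0; [i=0]; v = 0; [i=1]; v = 2; [i=2]; v = 3; [i=3]; v = 4; v = 5; return 3. g: t = -3; (abs(t) != min(t, x)) -> true; t = -8; u = 0; [i=1]; u = 0; v = 0; [i=-1]; v = 0; [i=0]; v = 0; [i=1]; v = 2; [i=2]; v = 3; [i=3]; v = 4; v = 5; return 3. Both give 3.
Across all 27 domain points the two functions coincide.
verdict: equivalent


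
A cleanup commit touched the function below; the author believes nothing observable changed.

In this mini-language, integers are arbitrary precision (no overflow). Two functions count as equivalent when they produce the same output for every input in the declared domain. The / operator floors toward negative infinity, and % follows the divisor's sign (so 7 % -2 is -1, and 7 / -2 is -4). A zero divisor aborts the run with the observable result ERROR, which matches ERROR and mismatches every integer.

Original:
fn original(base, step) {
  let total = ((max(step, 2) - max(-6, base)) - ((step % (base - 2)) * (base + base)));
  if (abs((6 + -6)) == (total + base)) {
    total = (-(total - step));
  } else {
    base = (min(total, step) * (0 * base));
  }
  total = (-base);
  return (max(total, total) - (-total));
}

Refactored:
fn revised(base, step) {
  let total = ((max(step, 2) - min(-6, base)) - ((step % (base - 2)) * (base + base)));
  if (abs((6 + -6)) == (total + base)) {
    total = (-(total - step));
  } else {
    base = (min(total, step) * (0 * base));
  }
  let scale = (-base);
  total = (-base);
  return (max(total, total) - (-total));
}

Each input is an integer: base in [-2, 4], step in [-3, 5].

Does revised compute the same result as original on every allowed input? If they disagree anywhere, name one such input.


The rewrite breaks on base=-1, step=-1, where the results are 2 and 0.
original: total=1, then (abs((6 + -6)) == (total + base)) is true, then total=-2, then total=1, then returns 2
revised: total=6, then (abs((6 + -6)) == (total + base)) is false, then base=0, then scale=0, then total=0, then returns 0
verdict: not equivalent; witness: base=-1, step=-1


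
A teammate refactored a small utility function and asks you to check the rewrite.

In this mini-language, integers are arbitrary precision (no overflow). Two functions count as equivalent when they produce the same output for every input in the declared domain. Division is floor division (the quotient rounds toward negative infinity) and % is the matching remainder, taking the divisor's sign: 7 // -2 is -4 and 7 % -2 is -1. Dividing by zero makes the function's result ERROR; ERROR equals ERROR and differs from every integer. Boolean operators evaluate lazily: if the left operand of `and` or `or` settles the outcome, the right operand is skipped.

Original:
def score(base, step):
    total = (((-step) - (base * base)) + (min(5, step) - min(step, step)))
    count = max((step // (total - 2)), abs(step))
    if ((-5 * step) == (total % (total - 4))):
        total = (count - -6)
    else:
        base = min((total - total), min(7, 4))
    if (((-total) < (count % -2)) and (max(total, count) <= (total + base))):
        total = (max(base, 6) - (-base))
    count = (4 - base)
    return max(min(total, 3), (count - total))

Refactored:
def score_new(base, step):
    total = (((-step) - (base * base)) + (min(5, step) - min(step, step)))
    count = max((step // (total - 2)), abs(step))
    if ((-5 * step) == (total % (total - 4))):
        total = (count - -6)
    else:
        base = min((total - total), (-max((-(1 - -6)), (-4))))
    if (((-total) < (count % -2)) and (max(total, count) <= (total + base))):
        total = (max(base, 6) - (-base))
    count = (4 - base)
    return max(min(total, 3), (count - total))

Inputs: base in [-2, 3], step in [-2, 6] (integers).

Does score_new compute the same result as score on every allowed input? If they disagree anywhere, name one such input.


Equivalent — the differences include constant usage differs, arithmetic usage differs, min/max/abs usage differs, yet no declared input distinguishes the two.
As a probe, take base=2, step=5: score runs total = -9; count = 5; ((-5 * step) == (total % (total - 4))) -> false; base = 0; (((-total) < (count % -2)) and (max(total, count) <= (total + base))) -> false; count = 4; return 13; score_new runs total = -9; count = 5; ((-5 * step) == (total % (total - 4))) -> false; base = 0; (((-total) < (count % -2)) and (max(total, count) <= (total + base))) -> false; count = 4; return 13; both end at 13.
Checked all 54 inputs in the declared domain: the outputs agree on every one.
verdict: equivalent


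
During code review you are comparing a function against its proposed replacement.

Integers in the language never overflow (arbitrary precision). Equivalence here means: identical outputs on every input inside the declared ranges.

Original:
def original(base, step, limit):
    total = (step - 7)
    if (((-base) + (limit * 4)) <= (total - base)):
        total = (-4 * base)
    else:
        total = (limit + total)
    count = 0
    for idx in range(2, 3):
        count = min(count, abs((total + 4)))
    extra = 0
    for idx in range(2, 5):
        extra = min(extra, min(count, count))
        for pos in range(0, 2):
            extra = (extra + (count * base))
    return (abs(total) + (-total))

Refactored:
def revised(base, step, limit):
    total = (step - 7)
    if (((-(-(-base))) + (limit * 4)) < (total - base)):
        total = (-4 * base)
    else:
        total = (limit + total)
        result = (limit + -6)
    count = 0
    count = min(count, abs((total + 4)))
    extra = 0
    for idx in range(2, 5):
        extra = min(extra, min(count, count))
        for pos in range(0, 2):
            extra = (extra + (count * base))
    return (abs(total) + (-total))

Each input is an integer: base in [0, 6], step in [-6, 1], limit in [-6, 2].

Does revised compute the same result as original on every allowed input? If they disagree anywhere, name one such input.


Consider the input base=0, step=-5, limit=-3.
original: total=-12, then (((-base) + (limit * 4)) <= (total - base)) is true, then total=0, then count=0, then (idx=2), then count=0, then extra=0, then (idx=2), then extra=0, then (pos=0), then extra=0, then (pos=1), then extra=0, then (idx=3), then extra=0, then (pos=0), then extra=0, then (pos=1), then extra=0, then (idx=4), then extra=0, then (pos=0), then extra=0, then (pos=1), then extra=0, then returns 0
revised: total=-12, then (((-(-(-base))) + (limit * 4)) < (total - base)) is false, then total=-15, then result=-9, then count=0, then count=0, then extra=0, then (idx=2), then extra=0, then (pos=0), then extra=0, then (pos=1), then extra=0, then (idx=3), then extra=0, then (pos=0), then extra=0, then (pos=1), then extra=0, then (idx=4), then extra=0, then (pos=0), then extra=0, then (pos=1), then extra=0, then returns 30
0 and 30 differ, so these are not the same function on this domain.
verdict: not equivalent; witness: base=0, step=-5, limit=-3


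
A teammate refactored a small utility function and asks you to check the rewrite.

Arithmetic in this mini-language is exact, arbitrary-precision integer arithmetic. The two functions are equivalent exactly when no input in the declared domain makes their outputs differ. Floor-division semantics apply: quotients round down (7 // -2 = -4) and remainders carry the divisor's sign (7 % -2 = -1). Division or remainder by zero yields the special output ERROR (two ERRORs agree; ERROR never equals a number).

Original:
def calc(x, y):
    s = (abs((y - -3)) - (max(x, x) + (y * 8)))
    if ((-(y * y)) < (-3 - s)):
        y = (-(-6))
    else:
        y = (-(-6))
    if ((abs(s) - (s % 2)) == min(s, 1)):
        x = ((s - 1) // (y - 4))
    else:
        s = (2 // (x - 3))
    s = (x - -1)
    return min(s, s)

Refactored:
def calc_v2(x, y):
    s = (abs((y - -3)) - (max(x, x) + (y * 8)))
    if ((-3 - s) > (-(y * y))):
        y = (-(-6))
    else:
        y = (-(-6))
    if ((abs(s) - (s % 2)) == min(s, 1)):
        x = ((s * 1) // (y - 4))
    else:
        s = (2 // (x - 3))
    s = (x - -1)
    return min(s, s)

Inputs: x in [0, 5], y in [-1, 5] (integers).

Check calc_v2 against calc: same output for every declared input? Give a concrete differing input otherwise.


On input x=3, y=0, calc returns 0 while calc_v2 returns 1.
verdict: not equivalent; witness: x=3, y=0


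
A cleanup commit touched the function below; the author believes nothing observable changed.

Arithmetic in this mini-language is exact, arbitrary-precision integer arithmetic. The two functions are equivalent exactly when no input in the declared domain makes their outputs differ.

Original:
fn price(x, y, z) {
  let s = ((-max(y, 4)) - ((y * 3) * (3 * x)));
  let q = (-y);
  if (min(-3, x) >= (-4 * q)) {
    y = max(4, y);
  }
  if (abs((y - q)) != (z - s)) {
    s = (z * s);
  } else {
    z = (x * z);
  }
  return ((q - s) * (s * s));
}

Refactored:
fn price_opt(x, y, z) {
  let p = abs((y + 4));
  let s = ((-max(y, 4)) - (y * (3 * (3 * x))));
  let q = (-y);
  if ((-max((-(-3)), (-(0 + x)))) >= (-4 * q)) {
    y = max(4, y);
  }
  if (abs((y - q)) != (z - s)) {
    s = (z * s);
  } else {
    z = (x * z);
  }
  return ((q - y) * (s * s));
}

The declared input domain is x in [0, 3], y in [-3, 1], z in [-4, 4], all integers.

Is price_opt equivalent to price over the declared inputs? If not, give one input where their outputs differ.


Evaluate both at x=0, y=-3, z=-4.
price: s := -4 | q := 3 | (min(-3, x) >= (-4 * q)): true | y := 4 | (abs((y - q)) != (z - s)): true | s := 16 | result -3328
price_opt: p := 1 | s := -4 | q := 3 | ((-max((-(-3)), (-(0 + x)))) >= (-4 * q)): true | y := 4 | (abs((y - q)) != (z - s)): true | s := 16 | result -256
-3328 != -256, so the rewrite changes behavior.
verdict: not equivalent; witness: x=0, y=-3, z=-4


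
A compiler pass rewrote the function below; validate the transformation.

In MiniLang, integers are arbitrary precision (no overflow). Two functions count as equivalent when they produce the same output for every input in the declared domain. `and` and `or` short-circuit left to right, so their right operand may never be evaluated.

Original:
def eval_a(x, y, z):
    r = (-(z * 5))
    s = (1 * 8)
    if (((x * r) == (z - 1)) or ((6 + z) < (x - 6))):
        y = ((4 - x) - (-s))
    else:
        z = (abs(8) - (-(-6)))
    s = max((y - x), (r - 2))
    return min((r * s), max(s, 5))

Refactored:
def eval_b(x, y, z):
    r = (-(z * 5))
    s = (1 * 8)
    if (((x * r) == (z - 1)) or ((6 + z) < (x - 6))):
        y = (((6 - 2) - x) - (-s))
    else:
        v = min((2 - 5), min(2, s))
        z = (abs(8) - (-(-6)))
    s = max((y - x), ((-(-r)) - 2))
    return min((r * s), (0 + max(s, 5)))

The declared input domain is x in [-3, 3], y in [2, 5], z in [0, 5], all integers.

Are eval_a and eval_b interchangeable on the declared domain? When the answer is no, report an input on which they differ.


The two are interchangeable: min/max/abs usage differs, arithmetic usage differs, statement counts differ, constant usage differs, local variable names differ, and every declared input agrees.
Tracing x=-2, y=3, z=3: eval_a: r = -15; s = 8; (((x * r) == (z - 1)) or ((6 + z) < (x - 6))) -> false; z = 2; s = 5; return -75 | eval_b: r = -15; s = 8; (((x * r) == (z - 1)) or ((6 + z) < (x - 6))) -> false; v = -3; z = 2; s = 5; return -75 — matching result -75.
Checked all 168 inputs in the declared domain: the outputs agree on every one.
verdict: equivalent


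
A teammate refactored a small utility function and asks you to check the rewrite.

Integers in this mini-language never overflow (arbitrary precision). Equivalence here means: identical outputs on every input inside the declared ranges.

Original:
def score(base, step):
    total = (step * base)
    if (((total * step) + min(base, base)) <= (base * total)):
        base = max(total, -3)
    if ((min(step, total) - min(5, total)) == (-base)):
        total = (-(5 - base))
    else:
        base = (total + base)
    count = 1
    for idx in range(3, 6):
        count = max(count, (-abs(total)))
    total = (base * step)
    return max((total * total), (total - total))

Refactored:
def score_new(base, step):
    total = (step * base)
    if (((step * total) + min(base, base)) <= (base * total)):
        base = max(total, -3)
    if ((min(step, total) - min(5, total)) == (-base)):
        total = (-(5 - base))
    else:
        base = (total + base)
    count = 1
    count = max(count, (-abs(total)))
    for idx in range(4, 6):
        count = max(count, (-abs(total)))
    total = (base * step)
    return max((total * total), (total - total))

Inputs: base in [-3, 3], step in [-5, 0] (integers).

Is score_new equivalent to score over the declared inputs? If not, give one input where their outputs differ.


This is a faithful refactor — min/max/abs usage differs; statement counts differ; loop structure differs, but the computed results match everywhere.
Tracing base=1, step=-5: score: total=-5, then (((total * step) + min(base, base)) <= (base * total)) is false, then ((min(step, total) - min(5, total)) == (-base)) is false, then base=-4, then count=1, then (idx=3), then count=1, then (idx=4), then count=1, then (idx=5), then count=1, then total=20, then returns 400 | score_new: total=-5, then (((step * total) + min(base, base)) <= (base * total)) is false, then ((min(step, total) - min(5, total)) == (-base)) is false, then base=-4, then count=1, then count=1, then (idx=4), then count=1, then (idx=5), then count=1, then total=20, then returns 400 — matching result 400.
Checked all 42 inputs in the declared domain: the outputs agree on every one.
verdict: equivalent


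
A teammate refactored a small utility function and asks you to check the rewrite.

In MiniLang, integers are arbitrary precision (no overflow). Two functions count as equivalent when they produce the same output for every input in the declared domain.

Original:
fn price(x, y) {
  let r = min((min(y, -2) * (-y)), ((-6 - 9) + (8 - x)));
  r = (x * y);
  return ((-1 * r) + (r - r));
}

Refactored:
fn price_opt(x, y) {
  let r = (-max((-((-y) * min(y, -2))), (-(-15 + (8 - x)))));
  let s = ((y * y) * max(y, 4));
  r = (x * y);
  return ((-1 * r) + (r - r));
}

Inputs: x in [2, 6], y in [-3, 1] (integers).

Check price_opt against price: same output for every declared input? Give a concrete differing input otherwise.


The two versions differ — the changes include constant usage differs; statement counts differ; min/max/abs usage differs; arithmetic usage differs; local variable names differ.
One worked example (x=6, y=-3) — price: r=-13, then r=-18, then returns 18; price_opt: r=-13, then s=36, then r=-18, then returns 18; agreement on 18.
Across all 25 domain points the two functions coincide.
verdict: equivalent


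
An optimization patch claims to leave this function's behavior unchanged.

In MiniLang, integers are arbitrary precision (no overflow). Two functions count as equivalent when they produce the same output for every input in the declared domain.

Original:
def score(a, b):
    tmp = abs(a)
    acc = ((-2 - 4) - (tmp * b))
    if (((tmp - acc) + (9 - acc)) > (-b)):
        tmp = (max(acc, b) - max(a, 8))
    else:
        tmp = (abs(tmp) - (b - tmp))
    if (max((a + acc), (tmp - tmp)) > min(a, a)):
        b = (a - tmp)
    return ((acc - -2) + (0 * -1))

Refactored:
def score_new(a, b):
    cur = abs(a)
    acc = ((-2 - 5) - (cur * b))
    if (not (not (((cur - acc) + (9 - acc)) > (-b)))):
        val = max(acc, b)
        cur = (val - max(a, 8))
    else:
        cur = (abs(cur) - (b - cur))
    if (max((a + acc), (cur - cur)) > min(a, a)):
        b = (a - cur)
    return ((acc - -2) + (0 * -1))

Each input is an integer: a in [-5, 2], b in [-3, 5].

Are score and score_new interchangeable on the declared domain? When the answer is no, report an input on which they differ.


Input a=-5, b=-3: 11 from score versus 10 from score_new.
verdict: not equivalent; witness: a=-5, b=-3


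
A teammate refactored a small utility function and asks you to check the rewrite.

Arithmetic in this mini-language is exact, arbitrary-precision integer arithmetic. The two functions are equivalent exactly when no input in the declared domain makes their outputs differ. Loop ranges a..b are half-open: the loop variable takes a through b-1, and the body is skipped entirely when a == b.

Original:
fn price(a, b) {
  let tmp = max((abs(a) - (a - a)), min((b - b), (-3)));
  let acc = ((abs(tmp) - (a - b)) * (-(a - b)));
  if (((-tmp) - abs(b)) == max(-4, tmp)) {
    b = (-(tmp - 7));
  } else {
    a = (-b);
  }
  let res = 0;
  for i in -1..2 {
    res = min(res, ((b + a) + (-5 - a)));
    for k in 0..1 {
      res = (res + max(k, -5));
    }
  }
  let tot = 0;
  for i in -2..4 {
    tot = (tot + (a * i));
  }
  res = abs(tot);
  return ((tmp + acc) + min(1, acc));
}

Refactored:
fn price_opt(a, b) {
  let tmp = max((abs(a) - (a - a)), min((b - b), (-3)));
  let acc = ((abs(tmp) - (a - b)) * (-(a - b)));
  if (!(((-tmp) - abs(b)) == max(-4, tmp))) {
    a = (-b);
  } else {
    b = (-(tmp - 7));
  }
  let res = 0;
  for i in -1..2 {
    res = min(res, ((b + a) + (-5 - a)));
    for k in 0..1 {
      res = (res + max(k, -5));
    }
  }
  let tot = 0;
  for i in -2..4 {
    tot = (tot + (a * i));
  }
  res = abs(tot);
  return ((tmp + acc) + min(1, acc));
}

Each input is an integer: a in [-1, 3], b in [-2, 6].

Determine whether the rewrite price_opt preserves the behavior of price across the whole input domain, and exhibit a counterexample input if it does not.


This is a faithful refactor — boolean connective usage differs, but the computed results match everywhere.
As a probe, take a=2, b=-1: price runs tmp becomes 2; next acc becomes 3; next (((-tmp) - abs(b)) == max(-4, tmp)) evaluates to false; next a becomes 1; next res becomes 0; next at i=-1:; next res becomes -6; next at k=0:; next res becomes -6; next at i=0:; next res becomes -6; next at k=0:; next res becomes -6; next at i=1:; next res becomes -6; next at k=0:; next res becomes -6; next tot becomes 0; next at i=-2:; next tot becomes -2; next at i=-1:; next tot becomes -3; next at i=0:; next tot becomes -3; next at i=1:; next tot becomes -2; next at i=2:; next tot becomes 0; next at i=3:; next tot becomes 3; next res becomes 3; next final value 6; price_opt runs tmp becomes 2; next acc becomes 3; next (!(((-tmp) - abs(b)) == max(-4, tmp))) evaluates to true; next a becomes 1; next res becomes 0; next at i=-1:; next res becomes -6; next at k=0:; next res becomes -6; next at i=0:; next res becomes -6; next at k=0:; next res becomes -6; next at i=1:; next res becomes -6; next at k=0:; next res becomes -6; next tot becomes 0; next at i=-2:; next tot becomes -2; next at i=-1:; next tot becomes -3; next at i=0:; next tot becomes -3; next at i=1:; next tot becomes -2; next at i=2:; next tot becomes 0; next at i=3:; next tot becomes 3; next res becomes 3; next final value 6; both end at 6.
Every one of the 45 inputs gives matching results.
verdict: equivalent


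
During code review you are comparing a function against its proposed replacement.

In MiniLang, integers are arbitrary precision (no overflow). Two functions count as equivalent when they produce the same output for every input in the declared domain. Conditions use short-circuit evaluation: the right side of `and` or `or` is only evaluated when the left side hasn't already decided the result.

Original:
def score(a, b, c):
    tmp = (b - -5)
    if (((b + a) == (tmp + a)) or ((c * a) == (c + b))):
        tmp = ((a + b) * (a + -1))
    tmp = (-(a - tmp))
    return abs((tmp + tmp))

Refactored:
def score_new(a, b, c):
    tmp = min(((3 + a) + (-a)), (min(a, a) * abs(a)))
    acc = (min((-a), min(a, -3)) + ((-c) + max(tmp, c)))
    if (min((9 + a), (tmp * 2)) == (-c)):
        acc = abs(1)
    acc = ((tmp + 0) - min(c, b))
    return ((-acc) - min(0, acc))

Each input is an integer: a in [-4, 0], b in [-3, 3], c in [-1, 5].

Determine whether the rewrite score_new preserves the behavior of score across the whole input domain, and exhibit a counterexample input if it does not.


At a=-4, b=-3, c=-1: score gives 12, score_new gives 26.
verdict: not equivalent; witness: a=-4, b=-3, c=-1


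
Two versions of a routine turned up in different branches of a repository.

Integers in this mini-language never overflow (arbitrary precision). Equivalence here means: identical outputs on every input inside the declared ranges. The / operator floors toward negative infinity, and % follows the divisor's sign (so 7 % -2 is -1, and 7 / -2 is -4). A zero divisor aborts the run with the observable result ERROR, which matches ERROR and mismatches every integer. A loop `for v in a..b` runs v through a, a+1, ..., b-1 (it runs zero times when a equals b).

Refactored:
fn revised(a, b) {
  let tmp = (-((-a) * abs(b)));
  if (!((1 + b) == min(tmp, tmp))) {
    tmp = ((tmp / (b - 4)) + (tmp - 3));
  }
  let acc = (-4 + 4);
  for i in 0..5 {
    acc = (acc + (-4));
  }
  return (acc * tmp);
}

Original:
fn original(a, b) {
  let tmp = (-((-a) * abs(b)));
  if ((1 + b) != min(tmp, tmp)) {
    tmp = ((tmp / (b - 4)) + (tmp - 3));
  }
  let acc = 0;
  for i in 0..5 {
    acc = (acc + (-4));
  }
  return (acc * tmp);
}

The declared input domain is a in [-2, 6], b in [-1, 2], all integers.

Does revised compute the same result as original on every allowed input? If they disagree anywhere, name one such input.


The two versions differ — the changes include arithmetic usage differs; also boolean connective usage differs; also comparison usage differs; also constant usage differs.
As a probe, take a=-2, b=2: original runs tmp=-4, then ((1 + b) != min(tmp, tmp)) is true, then tmp=-5, then acc=0, then (i=0), then acc=-4, then (i=1), then acc=-8, then (i=2), then acc=-12, then (i=3), then acc=-16, then (i=4), then acc=-20, then returns 100; revised runs tmp=-4, then (!((1 + b) == min(tmp, tmp))) is true, then tmp=-5, then acc=0, then (i=0), then acc=-4, then (i=1), then acc=-8, then (i=2), then acc=-12, then (i=3), then acc=-16, then (i=4), then acc=-20, then returns 100; both end at 100.
Every one of the 36 inputs gives matching results.
verdict: equivalent


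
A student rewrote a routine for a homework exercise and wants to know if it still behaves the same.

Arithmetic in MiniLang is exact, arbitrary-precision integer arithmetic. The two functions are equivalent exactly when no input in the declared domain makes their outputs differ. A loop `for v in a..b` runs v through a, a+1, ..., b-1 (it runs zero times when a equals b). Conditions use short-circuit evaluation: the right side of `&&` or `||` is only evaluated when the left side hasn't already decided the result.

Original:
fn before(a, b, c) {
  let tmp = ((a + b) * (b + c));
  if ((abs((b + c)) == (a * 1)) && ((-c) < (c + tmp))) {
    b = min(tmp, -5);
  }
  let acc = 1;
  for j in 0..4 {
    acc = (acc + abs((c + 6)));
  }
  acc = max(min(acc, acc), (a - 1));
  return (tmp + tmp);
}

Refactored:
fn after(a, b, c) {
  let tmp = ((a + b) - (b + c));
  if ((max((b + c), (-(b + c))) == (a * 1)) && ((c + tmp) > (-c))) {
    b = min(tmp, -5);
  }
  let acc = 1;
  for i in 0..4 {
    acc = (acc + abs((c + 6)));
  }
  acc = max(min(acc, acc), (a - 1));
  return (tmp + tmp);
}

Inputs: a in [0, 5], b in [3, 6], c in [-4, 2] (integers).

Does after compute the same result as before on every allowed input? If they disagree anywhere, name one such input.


Run the pair on a=0, b=3, c=-4.
before: tmp := -3 | ((abs((b + c)) == (a * 1)) && ((-c) < (c + tmp))): false | acc := 1 | iter j=0: | acc := 3 | iter j=1: | acc := 5 | iter j=2: | acc := 7 | iter j=3: | acc := 9 | acc := 9 | result -6
after: tmp := 4 | ((max((b + c), (-(b + c))) == (a * 1)) && ((c + tmp) > (-c))): false | acc := 1 | iter i=0: | acc := 3 | iter i=1: | acc := 5 | iter i=2: | acc := 7 | iter i=3: | acc := 9 | acc := 9 | result 8
-6 != 8, so the rewrite changes behavior.
verdict: not equivalent; witness: a=0, b=3, c=-4


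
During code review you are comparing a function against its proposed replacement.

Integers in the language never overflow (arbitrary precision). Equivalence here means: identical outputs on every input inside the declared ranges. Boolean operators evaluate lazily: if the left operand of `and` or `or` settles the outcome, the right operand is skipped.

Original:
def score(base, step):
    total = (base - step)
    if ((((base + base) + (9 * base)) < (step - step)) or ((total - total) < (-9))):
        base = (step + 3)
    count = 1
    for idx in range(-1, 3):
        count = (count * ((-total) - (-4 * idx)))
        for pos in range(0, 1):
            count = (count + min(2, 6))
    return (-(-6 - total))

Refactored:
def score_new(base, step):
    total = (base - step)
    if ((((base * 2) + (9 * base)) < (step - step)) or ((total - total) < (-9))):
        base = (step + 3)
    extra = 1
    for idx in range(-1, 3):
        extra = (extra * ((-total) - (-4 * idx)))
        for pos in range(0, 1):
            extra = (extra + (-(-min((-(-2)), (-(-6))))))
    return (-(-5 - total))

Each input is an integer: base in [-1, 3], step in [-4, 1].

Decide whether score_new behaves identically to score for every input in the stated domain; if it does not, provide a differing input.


These are not equivalent — on base=-1, step=-4 the outputs split (9 vs 8).
score: total := 3 | ((((base + base) + (9 * base)) < (step - step)) or ((total - total) < (-9))): true | base := -1 | count := 1 | iter idx=-1: | count := -7 | iter pos=0: | count := -5 | iter idx=0: | count := 15 | iter pos=0: | count := 17 | iter idx=1: | count := 17 | iter pos=0: | count := 19 | iter idx=2: | count := 95 | iter pos=0: | count := 97 | result 9
score_new: total := 3 | ((((base * 2) + (9 * base)) < (step - step)) or ((total - total) < (-9))): true | base := -1 | extra := 1 | iter idx=-1: | extra := -7 | iter pos=0: | extra := -5 | iter idx=0: | extra := 15 | iter pos=0: | extra := 17 | iter idx=1: | extra := 17 | iter pos=0: | extra := 19 | iter idx=2: | extra := 95 | iter pos=0: | extra := 97 | result 8
verdict: not equivalent; witness: base=-1, step=-4


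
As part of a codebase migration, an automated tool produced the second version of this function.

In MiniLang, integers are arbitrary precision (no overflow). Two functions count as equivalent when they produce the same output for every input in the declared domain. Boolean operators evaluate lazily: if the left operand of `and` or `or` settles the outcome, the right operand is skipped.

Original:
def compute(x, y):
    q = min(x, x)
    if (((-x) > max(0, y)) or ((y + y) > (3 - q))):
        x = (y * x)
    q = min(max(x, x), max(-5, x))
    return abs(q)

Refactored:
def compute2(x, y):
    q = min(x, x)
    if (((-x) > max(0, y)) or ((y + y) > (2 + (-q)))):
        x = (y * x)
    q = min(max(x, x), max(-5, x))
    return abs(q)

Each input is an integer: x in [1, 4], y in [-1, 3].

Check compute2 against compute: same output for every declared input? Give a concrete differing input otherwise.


Try x=3, y=0.
compute: q becomes 3; next (((-x) > max(0, y)) or ((y + y) > (3 - q))) evaluates to false; next q becomes 3; next final value 3
compute2: q becomes 3; next (((-x) > max(0, y)) or ((y + y) > (2 + (-q)))) evaluates to true; next x becomes 0; next q becomes 0; next final value 0
3 and 0 differ, so these are not the same function on this domain.
verdict: not equivalent; witness: x=3, y=0


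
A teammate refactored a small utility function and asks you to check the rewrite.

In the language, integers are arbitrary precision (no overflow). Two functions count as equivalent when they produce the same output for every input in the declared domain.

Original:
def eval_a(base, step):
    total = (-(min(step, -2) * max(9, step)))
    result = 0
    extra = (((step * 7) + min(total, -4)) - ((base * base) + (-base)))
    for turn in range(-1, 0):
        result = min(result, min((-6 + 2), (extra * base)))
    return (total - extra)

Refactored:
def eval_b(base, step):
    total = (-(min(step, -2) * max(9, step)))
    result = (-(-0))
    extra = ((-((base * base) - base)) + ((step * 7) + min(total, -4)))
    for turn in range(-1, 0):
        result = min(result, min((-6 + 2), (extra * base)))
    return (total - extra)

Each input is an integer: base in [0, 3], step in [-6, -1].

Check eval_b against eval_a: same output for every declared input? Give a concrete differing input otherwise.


The two versions differ — the changes include same computation, different form.
One worked example (base=3, step=-4) — eval_a: total = 36; result = 0; extra = -38; [turn=-1]; result = -114; return 74; eval_b: total = 36; result = 0; extra = -38; [turn=-1]; result = -114; return 74; agreement on 74.
Every one of the 24 inputs gives matching results.
verdict: equivalent


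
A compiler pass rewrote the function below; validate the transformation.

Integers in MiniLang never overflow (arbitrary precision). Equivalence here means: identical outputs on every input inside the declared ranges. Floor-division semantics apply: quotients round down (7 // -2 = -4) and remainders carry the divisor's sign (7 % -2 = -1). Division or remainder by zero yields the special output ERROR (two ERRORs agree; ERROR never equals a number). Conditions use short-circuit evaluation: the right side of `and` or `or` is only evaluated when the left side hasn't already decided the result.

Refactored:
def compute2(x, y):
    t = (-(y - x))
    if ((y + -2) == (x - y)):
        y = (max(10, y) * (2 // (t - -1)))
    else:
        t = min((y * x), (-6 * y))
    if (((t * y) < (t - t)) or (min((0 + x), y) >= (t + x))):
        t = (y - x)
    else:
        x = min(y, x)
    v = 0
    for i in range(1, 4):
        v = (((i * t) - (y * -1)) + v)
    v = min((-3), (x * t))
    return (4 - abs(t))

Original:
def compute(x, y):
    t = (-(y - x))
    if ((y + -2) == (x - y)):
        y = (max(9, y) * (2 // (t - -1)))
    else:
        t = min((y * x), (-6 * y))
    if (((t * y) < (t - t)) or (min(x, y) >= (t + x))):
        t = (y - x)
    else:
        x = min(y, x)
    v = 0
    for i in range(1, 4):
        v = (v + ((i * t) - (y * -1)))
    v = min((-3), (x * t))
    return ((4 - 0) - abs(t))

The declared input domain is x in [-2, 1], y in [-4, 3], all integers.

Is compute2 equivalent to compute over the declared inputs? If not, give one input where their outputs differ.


Equivalent. The edit looks behavioral (`9` became `10`), but over these ranges it never changes the outcome.
Every one of the 32 inputs gives matching results.
One worked example (x=-2, y=-2) — compute: t=0, then ((y + -2) == (x - y)) is false, then t=4, then (((t * y) < (t - t)) or (min(x, y) >= (t + x))) is true, then t=0, then v=0, then (i=1), then v=-2, then (i=2), then v=-4, then (i=3), then v=-6, then v=-3, then returns 4; compute2: t=0, then ((y + -2) == (x - y)) is false, then t=4, then (((t * y) < (t - t)) or (min((0 + x), y) >= (t + x))) is true, then t=0, then v=0, then (i=1), then v=-2, then (i=2), then v=-4, then (i=3), then v=-6, then v=-3, then returns 4; agreement on 4.
verdict: equivalent


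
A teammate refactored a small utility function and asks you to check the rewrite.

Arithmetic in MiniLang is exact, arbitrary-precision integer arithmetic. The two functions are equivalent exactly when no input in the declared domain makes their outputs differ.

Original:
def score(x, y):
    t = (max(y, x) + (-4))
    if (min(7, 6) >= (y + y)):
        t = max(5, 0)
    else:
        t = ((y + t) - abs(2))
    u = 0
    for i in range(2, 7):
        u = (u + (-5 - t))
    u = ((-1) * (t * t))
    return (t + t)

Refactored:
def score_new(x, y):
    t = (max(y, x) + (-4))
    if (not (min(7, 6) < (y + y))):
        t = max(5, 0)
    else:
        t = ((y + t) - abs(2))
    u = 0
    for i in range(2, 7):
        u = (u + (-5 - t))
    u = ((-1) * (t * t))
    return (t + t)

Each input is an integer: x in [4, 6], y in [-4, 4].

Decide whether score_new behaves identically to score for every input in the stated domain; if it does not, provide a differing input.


Comparing the listings, the differences include: comparison usage differs, plus boolean connective usage differs.
Tracing x=4, y=4: score: t := 0 | (min(7, 6) >= (y + y)): false | t := 2 | u := 0 | iter i=2: | u := -7 | iter i=3: | u := -14 | iter i=4: | u := -21 | iter i=5: | u := -28 | iter i=6: | u := -35 | u := -4 | result 4 | score_new: t := 0 | (not (min(7, 6) < (y + y))): false | t := 2 | u := 0 | iter i=2: | u := -7 | iter i=3: | u := -14 | iter i=4: | u := -21 | iter i=5: | u := -28 | iter i=6: | u := -35 | u := -4 | result 4 — matching result 4.
An exhaustive pass over the 27 declared inputs shows identical outputs.
verdict: equivalent


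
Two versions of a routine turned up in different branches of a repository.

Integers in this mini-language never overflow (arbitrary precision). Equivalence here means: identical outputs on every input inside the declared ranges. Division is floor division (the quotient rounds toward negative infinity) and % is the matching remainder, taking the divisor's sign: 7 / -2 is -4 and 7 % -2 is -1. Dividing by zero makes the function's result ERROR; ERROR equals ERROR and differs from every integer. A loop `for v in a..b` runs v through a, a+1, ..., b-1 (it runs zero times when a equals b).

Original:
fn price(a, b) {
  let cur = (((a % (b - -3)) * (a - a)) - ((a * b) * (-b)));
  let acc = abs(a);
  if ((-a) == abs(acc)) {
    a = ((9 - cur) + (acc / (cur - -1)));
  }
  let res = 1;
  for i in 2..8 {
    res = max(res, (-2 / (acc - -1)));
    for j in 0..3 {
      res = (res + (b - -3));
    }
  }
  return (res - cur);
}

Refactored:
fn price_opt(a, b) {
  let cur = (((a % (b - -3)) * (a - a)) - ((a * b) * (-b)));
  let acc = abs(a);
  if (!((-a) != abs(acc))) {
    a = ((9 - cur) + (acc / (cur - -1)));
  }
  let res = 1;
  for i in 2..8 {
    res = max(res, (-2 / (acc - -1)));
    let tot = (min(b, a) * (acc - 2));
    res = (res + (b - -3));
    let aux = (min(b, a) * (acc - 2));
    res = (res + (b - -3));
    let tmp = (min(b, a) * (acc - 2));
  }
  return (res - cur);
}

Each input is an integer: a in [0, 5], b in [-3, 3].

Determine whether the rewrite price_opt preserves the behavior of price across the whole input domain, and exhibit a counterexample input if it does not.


The rewrite breaks on a=0, b=-2, where the results are 19 and 13.
price: cur := 0 | acc := 0 | ((-a) == abs(acc)): true | a := 9 | res := 1 | iter i=2: | res := 1 | iter j=0: | res := 2 | iter j=1: | res := 3 | iter j=2: | res := 4 | iter i=3: | res := 4 | iter j=0: | res := 5 | iter j=1: | res := 6 | iter j=2: | res := 7 | iter i=4: | res := 7 | iter j=0: | res := 8 | iter j=1: | res := 9 | iter j=2: | res := 10 | iter i=5: | res := 10 | iter j=0: | res := 11 | iter j=1: | res := 12 | iter j=2: | res := 13 | iter i=6: | res := 13 | iter j=0: | res := 14 | iter j=1: | res := 15 | iter j=2: | res := 16 | iter i=7: | res := 16 | iter j=0: | res := 17 | iter j=1: | res := 18 | iter j=2: | res := 19 | result 19
price_opt: cur := 0 | acc := 0 | (!((-a) != abs(acc))): true | a := 9 | res := 1 | iter i=2: | res := 1 | tot := 4 | res := 2 | aux := 4 | res := 3 | tmp := 4 | iter i=3: | res := 3 | tot := 4 | res := 4 | aux := 4 | res := 5 | tmp := 4 | iter i=4: | res := 5 | tot := 4 | res := 6 | aux := 4 | res := 7 | tmp := 4 | iter i=5: | res := 7 | tot := 4 | res := 8 | aux := 4 | res := 9 | tmp := 4 | iter i=6: | res := 9 | tot := 4 | res := 10 | aux := 4 | res := 11 | tmp := 4 | iter i=7: | res := 11 | tot := 4 | res := 12 | aux := 4 | res := 13 | tmp := 4 | result 13
verdict: not equivalent; witness: a=0, b=-2
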